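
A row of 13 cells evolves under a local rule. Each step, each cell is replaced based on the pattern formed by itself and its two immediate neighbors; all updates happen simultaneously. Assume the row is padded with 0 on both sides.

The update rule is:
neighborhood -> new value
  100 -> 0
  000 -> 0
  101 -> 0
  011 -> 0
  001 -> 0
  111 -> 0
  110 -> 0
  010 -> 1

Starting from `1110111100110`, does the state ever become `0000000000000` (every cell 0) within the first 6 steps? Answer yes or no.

0000000000000
all cells are 0 at step 1

yes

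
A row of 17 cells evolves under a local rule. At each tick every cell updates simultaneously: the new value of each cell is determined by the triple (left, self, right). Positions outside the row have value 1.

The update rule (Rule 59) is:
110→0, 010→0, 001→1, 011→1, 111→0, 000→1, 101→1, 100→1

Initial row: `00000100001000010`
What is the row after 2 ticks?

11111011110111101
00000110001100011

00000110001100011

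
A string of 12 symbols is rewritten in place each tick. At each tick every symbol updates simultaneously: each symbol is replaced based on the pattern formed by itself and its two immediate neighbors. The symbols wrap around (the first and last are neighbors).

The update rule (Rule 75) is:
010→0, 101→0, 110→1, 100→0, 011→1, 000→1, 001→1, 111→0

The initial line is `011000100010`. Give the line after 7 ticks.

111011001100
101011011101
100011010101
101111000001
101001011111
100010010000
001100100111

001100100111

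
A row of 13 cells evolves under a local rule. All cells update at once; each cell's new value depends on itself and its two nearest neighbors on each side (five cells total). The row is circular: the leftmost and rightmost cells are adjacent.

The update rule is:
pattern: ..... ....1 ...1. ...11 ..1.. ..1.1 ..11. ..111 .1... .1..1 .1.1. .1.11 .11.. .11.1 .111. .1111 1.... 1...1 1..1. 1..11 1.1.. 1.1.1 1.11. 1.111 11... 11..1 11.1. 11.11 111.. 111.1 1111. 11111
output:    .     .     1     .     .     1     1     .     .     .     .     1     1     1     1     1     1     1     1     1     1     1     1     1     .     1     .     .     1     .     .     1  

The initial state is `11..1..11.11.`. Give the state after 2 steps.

11.111.1..11.

step 1: 1111..111.11.
step 2: 11.111.1..11.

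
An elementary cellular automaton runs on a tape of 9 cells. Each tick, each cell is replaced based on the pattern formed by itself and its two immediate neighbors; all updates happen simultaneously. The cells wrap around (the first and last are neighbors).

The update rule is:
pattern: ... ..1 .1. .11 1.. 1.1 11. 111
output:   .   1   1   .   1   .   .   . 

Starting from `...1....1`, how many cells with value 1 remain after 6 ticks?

1.111..11
.....11..
....1..1.
...111111
1.1......
1.11....1
count of 1: 4

4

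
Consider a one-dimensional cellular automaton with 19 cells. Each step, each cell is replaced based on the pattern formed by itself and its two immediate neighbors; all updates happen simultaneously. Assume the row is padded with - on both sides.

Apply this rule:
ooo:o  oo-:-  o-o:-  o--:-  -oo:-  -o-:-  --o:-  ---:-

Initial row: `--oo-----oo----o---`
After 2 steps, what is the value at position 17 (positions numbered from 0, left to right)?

-------------------
-------------------
position 17 holds -

-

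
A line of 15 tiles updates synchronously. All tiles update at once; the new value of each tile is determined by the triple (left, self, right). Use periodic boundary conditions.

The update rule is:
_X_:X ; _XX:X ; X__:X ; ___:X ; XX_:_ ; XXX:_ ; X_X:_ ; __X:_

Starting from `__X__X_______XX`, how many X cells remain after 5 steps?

X_XX_XXXXXXX_X_
X_X__X_______X_
X_XX_XXXXXXX_X_  (repeats step 1; period 2)
step 5: X_XX_XXXXXXX_X_
count of X: 11

11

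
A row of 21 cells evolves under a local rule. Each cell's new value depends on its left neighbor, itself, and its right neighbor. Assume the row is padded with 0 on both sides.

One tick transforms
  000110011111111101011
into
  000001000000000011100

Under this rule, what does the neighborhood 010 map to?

At position 17 the neighborhood is 010; the next row has 1 there.

1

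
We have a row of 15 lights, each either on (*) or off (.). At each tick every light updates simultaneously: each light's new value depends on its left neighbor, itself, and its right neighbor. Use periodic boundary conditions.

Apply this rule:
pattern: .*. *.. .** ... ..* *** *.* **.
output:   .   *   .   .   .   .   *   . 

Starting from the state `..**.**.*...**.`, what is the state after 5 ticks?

...*....*..*.*.

....*..*.*....*
*....*..*.*....
.*....*..*.*...
..*....*..*.*..
...*....*..*.*.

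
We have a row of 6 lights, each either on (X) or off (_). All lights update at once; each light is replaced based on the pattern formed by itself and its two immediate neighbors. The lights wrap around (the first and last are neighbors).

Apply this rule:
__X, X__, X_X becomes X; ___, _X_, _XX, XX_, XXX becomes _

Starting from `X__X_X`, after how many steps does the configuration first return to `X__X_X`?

_XX_X_
X__X_X

2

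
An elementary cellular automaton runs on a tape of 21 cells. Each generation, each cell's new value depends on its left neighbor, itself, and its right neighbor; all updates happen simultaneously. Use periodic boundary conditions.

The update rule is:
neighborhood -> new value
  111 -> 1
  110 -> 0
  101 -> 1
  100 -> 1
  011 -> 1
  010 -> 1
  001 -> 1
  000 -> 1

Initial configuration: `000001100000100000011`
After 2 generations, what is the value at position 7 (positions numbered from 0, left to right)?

generation 1: 111111011111111111110
generation 2: 111110111111111111101
position 7 holds 1

1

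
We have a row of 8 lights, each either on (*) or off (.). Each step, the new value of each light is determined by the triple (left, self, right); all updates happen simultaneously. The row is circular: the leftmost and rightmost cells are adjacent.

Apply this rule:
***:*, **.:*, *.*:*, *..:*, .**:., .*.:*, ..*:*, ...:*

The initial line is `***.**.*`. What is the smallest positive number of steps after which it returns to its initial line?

****.**.
.****.**
*.****.*
**.****.
.**.****
*.**.***
**.**.**
***.**.*

8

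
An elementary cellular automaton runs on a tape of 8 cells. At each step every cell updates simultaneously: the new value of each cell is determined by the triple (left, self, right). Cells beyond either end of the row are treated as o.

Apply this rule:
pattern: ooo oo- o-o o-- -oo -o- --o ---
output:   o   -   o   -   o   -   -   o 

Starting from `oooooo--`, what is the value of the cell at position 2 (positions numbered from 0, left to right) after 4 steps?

ooooo---
oooo--o-
ooo----o
oo--oo-o
position 2 holds -

-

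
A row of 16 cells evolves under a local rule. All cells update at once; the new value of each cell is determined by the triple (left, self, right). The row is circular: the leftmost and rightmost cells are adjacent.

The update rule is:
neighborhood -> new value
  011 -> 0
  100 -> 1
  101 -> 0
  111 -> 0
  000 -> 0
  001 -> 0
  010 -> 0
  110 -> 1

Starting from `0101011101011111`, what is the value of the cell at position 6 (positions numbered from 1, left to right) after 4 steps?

0

0000000100000001
1000000010000000
0100000001000000
0010000000100000
position 6 holds 0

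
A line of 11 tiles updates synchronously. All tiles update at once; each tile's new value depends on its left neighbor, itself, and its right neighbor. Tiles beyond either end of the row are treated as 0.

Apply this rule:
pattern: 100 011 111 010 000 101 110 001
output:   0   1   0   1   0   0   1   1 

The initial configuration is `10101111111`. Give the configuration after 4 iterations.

iteration 1: 10101000001
iteration 2: 10101000011
iteration 3: 10101000111
iteration 4: 10101001101

10101001101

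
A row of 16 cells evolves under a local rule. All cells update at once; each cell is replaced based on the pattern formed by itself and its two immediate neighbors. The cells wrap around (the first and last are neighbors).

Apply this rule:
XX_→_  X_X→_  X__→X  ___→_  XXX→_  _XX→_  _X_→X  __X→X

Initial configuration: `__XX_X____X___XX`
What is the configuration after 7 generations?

XXX_X___X____XXX

XX___XX__XXX_X__
__X_X__XX____XXX
XXX_XXX__X__X___
_______XXXXXXX_X
X_____X________X
_X___XXX______X_
XXX_X___X____XXX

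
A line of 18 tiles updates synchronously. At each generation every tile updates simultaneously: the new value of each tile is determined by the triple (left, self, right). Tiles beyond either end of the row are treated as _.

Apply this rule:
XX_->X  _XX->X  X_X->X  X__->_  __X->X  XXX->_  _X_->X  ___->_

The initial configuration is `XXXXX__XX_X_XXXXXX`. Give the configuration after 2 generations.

X___X_XXXXXXX____X
X__XXXX_____X___XX

X__XXXX_____X___XX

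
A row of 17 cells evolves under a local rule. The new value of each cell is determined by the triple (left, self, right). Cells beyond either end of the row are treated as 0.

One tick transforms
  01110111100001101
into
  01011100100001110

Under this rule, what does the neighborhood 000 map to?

At position 10 the neighborhood is 000; the next row has 0 there.

0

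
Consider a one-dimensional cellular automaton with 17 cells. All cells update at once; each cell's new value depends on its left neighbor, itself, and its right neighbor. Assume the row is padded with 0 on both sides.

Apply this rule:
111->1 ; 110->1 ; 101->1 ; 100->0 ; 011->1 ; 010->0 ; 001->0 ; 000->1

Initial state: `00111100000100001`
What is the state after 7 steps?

10111101110001100
01111111110101101
01111111111011110
01111111111111110
01111111111111110  (fixed point — unchanged through step 7)

01111111111111110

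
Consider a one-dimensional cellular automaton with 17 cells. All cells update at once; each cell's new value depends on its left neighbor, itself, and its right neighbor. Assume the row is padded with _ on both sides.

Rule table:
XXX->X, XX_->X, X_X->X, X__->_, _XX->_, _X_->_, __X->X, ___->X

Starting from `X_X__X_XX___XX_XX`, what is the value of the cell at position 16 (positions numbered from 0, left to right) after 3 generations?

_X__X_X_X_XX_XX_X
X__X_X_X_X_XX_XX_
__X_X_X_X_X_XX_X_
position 16 holds _

_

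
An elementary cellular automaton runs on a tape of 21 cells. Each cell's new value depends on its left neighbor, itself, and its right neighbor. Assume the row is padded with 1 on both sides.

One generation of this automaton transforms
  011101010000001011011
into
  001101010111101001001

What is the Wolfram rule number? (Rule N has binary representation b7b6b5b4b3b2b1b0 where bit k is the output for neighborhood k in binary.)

197

position 2: 111 → 1  (bit 7 = 1)
position 3: 110 → 1  (bit 6 = 1)
position 0: 101 → 0  (bit 5 = 0)
position 8: 100 → 0  (bit 4 = 0)
position 1: 011 → 0  (bit 3 = 0)
position 5: 010 → 1  (bit 2 = 1)
position 13: 001 → 0  (bit 1 = 0)
position 9: 000 → 1  (bit 0 = 1)
bits b7..b0 = 11000101 = 197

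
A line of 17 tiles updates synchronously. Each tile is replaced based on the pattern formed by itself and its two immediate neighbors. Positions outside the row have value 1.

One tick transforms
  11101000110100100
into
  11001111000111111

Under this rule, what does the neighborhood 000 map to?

1

At position 6 the neighborhood is 000; the next row has 1 there.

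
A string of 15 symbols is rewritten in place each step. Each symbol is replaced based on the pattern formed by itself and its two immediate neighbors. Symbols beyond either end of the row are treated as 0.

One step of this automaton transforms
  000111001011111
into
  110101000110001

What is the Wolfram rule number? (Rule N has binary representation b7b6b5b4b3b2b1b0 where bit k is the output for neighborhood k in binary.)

position 4: 111 → 0  (bit 7 = 0)
position 5: 110 → 1  (bit 6 = 1)
position 9: 101 → 1  (bit 5 = 1)
position 6: 100 → 0  (bit 4 = 0)
position 3: 011 → 1  (bit 3 = 1)
position 8: 010 → 0  (bit 2 = 0)
position 2: 001 → 0  (bit 1 = 0)
position 0: 000 → 1  (bit 0 = 1)
bits b7..b0 = 01101001 = 105

105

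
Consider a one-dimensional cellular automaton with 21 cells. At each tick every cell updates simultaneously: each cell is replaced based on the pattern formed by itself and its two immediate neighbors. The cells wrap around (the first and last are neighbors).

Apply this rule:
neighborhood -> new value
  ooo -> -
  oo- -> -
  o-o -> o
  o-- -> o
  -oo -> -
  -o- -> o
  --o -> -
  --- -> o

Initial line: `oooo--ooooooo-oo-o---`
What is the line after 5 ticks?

--o--------o--oooo---

----o--------o--oooo-
ooo-oooooooo-oo-----o
---o--------o--oooo--
oo-oooooooo-oo-----oo
--o--------o--oooo---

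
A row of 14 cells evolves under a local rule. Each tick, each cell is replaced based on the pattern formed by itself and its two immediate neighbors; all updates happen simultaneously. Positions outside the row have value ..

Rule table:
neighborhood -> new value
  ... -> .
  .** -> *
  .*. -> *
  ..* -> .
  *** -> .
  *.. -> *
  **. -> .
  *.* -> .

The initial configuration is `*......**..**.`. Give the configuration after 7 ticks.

**.....*.*.*.*
*.*....*.*.*.*
*.**...*.*.*.*
*.*.*..*.*.*.*
*.*.**.*.*.*.*
*.*.*..*.*.*.*  (repeats tick 4; period 2)
tick 7: *.*.**.*.*.*.*

*.*.**.*.*.*.*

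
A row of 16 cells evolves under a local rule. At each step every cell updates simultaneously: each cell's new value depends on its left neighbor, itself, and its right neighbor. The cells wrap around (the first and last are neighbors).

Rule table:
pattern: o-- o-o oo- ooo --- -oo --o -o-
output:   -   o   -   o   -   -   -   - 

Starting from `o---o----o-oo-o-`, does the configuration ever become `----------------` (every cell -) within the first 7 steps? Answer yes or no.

yes

step 1: ----------o--o-o
step 2: --------------o-
step 3: ----------------
all cells are - at step 3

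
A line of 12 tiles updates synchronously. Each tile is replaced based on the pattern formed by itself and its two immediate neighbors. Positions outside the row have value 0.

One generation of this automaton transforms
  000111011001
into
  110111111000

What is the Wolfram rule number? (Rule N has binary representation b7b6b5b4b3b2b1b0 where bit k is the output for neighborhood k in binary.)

position 4: 111 → 1  (bit 7 = 1)
position 5: 110 → 1  (bit 6 = 1)
position 6: 101 → 1  (bit 5 = 1)
position 9: 100 → 0  (bit 4 = 0)
position 3: 011 → 1  (bit 3 = 1)
position 11: 010 → 0  (bit 2 = 0)
position 2: 001 → 0  (bit 1 = 0)
position 0: 000 → 1  (bit 0 = 1)
bits b7..b0 = 11101001 = 233

233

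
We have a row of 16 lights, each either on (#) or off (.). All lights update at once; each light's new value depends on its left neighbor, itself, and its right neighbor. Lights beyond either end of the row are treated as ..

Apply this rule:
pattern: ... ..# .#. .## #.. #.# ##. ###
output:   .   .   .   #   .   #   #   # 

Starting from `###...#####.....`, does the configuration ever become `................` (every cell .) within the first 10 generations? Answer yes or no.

generation 1: ###...#####.....  (fixed point — unchanged through generation 10)
generation 10 is ###...#####....., still not uniform .

no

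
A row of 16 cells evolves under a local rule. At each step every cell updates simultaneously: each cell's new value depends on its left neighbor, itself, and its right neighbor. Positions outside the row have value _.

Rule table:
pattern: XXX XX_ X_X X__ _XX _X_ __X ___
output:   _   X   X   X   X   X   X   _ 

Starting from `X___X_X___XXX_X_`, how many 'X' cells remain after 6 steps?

5

step 1: XX_XXXXX_XX_XXXX
step 2: XXXX___XXXXXX__X
step 3: X__XX_XX____XXXX
step 4: XXXXXXXXX__XX__X
step 5: X_______XXXXXXXX
step 6: XX_____XX______X
count of X: 5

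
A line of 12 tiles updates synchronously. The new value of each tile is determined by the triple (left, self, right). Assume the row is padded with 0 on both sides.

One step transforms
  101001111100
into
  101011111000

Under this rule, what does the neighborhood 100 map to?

0

At position 3 the neighborhood is 100; the next row has 0 there.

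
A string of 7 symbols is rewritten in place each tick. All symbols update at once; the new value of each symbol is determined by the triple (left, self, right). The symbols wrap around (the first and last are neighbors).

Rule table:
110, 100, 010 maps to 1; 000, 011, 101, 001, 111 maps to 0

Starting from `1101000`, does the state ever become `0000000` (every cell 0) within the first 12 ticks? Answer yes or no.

no

tick 1: 0101100
tick 2: 0100110
tick 3: 0110011
tick 4: 0011001
tick 5: 1001101
tick 6: 1100100
tick 7: 0110110
tick 8: 0010011
tick 9: 1011001
tick 10: 1001100
tick 11: 1100110
tick 12: 0110010
tick 12 is 0110010, still not uniform 0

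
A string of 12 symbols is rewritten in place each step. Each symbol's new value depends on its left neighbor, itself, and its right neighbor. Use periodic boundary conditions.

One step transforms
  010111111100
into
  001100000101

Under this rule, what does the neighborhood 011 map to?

At position 3 the neighborhood is 011; the next row has 1 there.

1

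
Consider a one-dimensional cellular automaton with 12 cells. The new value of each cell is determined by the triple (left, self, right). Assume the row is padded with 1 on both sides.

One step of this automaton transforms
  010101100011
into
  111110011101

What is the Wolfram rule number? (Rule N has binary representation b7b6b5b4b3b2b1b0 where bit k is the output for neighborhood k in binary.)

183

position 11: 111 → 1  (bit 7 = 1)
position 6: 110 → 0  (bit 6 = 0)
position 0: 101 → 1  (bit 5 = 1)
position 7: 100 → 1  (bit 4 = 1)
position 5: 011 → 0  (bit 3 = 0)
position 1: 010 → 1  (bit 2 = 1)
position 9: 001 → 1  (bit 1 = 1)
position 8: 000 → 1  (bit 0 = 1)
bits b7..b0 = 10110111 = 183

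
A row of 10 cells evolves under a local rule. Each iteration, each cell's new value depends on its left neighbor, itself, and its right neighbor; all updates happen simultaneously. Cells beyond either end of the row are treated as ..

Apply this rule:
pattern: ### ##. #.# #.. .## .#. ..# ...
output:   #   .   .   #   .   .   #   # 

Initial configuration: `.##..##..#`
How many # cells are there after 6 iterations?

iteration 1: #..##..##.
iteration 2: .##..##..#  (repeats iteration 0; period 2)
iteration 6: .##..##..#
count of #: 5

5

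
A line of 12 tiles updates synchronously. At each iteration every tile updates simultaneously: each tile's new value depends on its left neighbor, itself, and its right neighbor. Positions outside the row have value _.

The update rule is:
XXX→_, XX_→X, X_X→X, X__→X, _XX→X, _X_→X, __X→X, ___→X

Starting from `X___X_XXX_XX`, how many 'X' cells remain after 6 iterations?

5

XXXXXXX_XXXX
X_____XXX__X
XXXXXXX_XXXX  (repeats iteration 1; period 2)
iteration 6: X_____XXX__X
count of X: 5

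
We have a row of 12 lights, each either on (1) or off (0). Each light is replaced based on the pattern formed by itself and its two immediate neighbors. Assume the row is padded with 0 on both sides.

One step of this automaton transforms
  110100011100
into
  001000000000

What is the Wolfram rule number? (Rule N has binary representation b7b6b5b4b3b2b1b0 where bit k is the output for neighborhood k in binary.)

position 8: 111 → 0  (bit 7 = 0)
position 1: 110 → 0  (bit 6 = 0)
position 2: 101 → 1  (bit 5 = 1)
position 4: 100 → 0  (bit 4 = 0)
position 0: 011 → 0  (bit 3 = 0)
position 3: 010 → 0  (bit 2 = 0)
position 6: 001 → 0  (bit 1 = 0)
position 5: 000 → 0  (bit 0 = 0)
bits b7..b0 = 00100000 = 32

32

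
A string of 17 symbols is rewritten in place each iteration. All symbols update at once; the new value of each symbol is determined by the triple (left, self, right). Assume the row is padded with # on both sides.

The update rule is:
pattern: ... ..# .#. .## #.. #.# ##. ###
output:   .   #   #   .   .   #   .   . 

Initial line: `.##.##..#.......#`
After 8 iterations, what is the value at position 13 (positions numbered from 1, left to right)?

#

#..#...##......#.
..##..#.......###
.#...##......#...
##..#.......##..#
...##......#...#.
..#.......##..###
.##......#...#...
#.......##..##..#
position 13 holds #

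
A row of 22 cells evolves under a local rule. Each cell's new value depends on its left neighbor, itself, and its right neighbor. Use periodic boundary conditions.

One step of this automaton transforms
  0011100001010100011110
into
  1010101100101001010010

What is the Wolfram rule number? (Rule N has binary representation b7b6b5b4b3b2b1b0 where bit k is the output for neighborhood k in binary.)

105

position 3: 111 → 0  (bit 7 = 0)
position 4: 110 → 1  (bit 6 = 1)
position 10: 101 → 1  (bit 5 = 1)
position 5: 100 → 0  (bit 4 = 0)
position 2: 011 → 1  (bit 3 = 1)
position 9: 010 → 0  (bit 2 = 0)
position 1: 001 → 0  (bit 1 = 0)
position 0: 000 → 1  (bit 0 = 1)
bits b7..b0 = 01101001 = 105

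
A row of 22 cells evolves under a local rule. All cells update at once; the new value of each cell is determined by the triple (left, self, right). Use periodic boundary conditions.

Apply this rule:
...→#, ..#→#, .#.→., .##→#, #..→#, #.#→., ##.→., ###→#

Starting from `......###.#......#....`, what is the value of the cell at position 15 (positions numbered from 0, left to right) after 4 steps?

########...######.####
#######.########..####
######..#######.######
#####.########..######
position 15 holds .

.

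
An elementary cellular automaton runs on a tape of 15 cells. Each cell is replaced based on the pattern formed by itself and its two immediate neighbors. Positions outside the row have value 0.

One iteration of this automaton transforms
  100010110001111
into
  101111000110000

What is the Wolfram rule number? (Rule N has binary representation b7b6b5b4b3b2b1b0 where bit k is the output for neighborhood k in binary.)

39

position 12: 111 → 0  (bit 7 = 0)
position 7: 110 → 0  (bit 6 = 0)
position 5: 101 → 1  (bit 5 = 1)
position 1: 100 → 0  (bit 4 = 0)
position 6: 011 → 0  (bit 3 = 0)
position 0: 010 → 1  (bit 2 = 1)
position 3: 001 → 1  (bit 1 = 1)
position 2: 000 → 1  (bit 0 = 1)
bits b7..b0 = 00100111 = 39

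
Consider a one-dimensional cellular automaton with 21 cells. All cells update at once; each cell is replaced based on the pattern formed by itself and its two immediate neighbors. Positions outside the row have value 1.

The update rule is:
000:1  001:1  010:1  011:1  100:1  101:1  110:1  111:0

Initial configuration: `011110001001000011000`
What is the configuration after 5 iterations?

iteration 1: 110011111111111111111
iteration 2: 011110000000000000000
iteration 3: 110011111111111111111  (repeats iteration 1; period 2)
iteration 5: 110011111111111111111

110011111111111111111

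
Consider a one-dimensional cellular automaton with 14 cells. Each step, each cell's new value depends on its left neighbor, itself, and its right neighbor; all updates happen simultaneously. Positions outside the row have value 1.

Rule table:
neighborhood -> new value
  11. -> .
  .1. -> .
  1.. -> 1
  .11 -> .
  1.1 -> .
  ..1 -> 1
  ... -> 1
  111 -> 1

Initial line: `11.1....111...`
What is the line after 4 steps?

step 1: 1...1111.1.111
step 2: .111.11.....11
step 3: ..1....11111.1
step 4: 11.1111.111...

11.1111.111...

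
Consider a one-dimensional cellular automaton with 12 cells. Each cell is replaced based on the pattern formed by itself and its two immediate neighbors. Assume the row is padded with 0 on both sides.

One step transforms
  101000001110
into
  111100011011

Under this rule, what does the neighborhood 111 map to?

0

At position 9 the neighborhood is 111; the next row has 0 there.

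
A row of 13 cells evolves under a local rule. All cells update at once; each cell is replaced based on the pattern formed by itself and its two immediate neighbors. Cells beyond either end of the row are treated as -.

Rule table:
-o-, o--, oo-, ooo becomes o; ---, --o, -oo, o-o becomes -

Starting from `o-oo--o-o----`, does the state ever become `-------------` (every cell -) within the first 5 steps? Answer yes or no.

no

o--oo-o-oo---
oo--o-o--oo--
-oo-o-oo--oo-
--o-o--oo--oo
--o-oo--oo--o
step 5 is --o-oo--oo--o, still not uniform -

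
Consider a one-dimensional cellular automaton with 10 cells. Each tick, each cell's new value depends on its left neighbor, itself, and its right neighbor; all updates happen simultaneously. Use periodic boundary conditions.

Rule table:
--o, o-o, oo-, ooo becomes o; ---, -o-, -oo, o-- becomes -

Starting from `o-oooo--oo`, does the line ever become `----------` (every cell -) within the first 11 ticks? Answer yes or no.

no

oo-ooo-o-o
ooo-ooo-o-
-ooo-ooo-o
o-ooo-ooo-
-o-ooo-ooo
o-o-ooo-oo
oo-o-ooo-o
ooo-o-ooo-
-ooo-o-ooo
o-ooo-o-oo
oo-ooo-o-o
tick 11 is oo-ooo-o-o, still not uniform -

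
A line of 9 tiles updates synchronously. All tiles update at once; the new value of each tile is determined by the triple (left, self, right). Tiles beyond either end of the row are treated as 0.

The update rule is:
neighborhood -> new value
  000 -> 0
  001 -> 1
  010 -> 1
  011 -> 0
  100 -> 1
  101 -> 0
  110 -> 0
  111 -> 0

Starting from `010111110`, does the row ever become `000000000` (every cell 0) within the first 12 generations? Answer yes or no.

110000001
001000011
011100100
100011110
110100001
000110011
001001100
011110010
100001111
110010000
001111000
010000100
generation 12 is 010000100, still not uniform 0

no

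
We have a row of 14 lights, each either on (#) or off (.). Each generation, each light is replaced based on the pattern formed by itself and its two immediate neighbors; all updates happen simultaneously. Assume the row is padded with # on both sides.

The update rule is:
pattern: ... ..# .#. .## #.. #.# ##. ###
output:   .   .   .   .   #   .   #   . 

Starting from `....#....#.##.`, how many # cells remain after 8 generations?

#....#......#.
##....#.......
.##....#......
..##....#.....
#..##....#....
##..##....#...
.##..##....#..
..##..##....#.
count of #: 5

5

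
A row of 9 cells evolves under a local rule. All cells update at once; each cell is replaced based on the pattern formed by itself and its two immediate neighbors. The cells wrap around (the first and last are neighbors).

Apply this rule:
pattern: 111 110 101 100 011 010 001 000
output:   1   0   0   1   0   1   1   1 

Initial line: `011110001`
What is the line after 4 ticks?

001101111
110000110
001111000
110110111

110110111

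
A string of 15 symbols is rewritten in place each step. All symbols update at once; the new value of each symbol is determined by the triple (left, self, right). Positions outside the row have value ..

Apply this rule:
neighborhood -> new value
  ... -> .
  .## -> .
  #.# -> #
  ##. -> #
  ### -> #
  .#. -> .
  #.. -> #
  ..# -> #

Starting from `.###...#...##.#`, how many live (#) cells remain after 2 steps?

step 1: #.###.#.#.#.##.
step 2: .#.###.#.#.#.##
count of #: 9

9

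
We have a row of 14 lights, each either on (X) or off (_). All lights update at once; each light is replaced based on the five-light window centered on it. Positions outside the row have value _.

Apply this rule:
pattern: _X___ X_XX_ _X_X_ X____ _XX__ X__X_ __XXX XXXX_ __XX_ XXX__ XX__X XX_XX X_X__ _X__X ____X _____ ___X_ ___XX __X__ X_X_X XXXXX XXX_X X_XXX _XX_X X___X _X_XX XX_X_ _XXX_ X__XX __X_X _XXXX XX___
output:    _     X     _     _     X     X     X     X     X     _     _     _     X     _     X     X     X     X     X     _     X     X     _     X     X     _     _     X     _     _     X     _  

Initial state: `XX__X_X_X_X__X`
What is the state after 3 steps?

step 1: XX_X______X_XX
step 2: XX_X__XXXX__XX
step 3: XX_X__XXX___XX

XX_X__XXX___XX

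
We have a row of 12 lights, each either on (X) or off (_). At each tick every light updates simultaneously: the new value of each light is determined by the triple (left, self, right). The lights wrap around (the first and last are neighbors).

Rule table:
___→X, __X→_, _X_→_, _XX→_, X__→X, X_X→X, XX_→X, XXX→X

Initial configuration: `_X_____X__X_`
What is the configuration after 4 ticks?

__XXXX__X__X
X__XXXX__X__
_X__XXXX__X_
__X__XXXX__X

__X__XXXX__X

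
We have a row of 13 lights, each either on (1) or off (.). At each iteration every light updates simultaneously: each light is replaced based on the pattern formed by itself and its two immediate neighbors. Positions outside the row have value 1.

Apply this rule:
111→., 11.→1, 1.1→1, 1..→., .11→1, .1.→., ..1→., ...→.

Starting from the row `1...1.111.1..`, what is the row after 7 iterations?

1............

iteration 1: 1....11.11...
iteration 2: 1....11111...
iteration 3: 1....1...1...
iteration 4: 1............
iteration 5: 1............  (fixed point — unchanged through iteration 7)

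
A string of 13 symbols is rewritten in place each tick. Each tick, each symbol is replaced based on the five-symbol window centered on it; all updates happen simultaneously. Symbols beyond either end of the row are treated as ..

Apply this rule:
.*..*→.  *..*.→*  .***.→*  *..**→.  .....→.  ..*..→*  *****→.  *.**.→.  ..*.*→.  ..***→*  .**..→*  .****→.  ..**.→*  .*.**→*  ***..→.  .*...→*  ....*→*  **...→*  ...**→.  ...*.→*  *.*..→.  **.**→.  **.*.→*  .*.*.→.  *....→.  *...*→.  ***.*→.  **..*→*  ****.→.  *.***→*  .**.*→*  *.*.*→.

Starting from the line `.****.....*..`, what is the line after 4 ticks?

***..*......*

tick 1: .*...*..****.
tick 2: ***.**..*...*
tick 3: **...*****.**
tick 4: ***..*......*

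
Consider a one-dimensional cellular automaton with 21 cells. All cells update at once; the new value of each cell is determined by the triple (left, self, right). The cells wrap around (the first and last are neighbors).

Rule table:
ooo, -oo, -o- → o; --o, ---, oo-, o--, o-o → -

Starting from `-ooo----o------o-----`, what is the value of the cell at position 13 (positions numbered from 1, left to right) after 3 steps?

-

-oo-----o------o-----
-o------o------o-----
-o------o------o-----
position 13 holds -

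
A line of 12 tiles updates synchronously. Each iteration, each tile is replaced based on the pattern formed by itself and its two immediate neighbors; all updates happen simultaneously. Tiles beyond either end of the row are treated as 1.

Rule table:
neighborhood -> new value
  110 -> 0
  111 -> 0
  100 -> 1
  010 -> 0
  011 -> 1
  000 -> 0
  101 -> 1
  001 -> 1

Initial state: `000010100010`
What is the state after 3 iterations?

iteration 1: 100101010101
iteration 2: 011010101011
iteration 3: 110101010110

110101010110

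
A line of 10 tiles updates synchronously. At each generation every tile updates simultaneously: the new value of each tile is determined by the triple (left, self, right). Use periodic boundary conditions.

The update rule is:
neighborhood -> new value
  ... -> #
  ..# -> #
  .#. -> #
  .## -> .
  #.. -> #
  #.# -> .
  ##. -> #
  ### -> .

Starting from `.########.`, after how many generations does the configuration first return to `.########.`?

20

#.......##
########..
.......###
#######..#
......###.
######..##
.....###..
#####..###
....###...
####..####
...###....
###..#####
..###.....
##..######
.###......
#..#######
###.......
..########
##.......#
.########.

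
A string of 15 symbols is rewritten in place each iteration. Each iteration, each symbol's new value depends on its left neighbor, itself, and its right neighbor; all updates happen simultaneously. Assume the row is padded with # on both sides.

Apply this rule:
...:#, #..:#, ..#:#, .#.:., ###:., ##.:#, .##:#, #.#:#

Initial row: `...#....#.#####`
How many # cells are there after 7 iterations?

7

iteration 1: ###.####.##....
iteration 2: ..###..########
iteration 3: ###.####.......
iteration 4: ..###..########  (repeats iteration 2; period 2)
iteration 7: ###.####.......
count of #: 7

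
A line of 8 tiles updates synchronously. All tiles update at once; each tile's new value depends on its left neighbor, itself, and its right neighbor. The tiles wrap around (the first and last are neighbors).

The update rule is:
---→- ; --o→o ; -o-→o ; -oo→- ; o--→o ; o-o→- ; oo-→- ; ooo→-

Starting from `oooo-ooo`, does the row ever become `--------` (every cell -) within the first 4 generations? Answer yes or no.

yes

--------
all cells are - at generation 1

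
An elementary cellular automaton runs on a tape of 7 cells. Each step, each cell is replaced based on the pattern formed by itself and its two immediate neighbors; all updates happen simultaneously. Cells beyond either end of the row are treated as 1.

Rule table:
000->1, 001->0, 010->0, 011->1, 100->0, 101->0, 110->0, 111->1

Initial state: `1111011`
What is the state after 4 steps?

1110011
1100011
1001011
0000011

0000011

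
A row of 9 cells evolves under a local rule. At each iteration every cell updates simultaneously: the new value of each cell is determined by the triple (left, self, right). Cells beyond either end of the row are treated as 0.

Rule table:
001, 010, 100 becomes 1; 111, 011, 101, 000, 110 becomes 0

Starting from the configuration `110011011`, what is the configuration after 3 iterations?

111111000

iteration 1: 001100000
iteration 2: 010010000
iteration 3: 111111000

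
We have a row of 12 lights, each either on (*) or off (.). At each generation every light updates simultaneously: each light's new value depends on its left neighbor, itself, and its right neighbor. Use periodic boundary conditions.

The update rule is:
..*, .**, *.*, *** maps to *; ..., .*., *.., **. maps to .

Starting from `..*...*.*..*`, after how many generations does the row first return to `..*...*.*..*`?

.*...*.*..*.
*...*.*..*..
...*.*..*..*
..*.*..*..*.
.*.*..*..*..
*.*..*..*...
.*..*..*...*
*..*..*...*.
..*..*...*.*
.*..*...*.*.
*..*...*.*..
..*...*.*..*

12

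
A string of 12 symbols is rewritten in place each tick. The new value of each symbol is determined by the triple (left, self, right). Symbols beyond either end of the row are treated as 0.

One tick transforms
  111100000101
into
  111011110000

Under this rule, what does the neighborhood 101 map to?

0

At position 10 the neighborhood is 101; the next row has 0 there.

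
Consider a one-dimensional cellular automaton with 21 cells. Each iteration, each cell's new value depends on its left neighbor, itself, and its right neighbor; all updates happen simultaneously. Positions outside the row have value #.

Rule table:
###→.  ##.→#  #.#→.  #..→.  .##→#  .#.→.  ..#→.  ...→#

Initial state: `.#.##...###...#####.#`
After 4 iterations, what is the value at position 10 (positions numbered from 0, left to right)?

.

iteration 1: ...##.#.#.#.#.#...#.#
iteration 2: .#.##...........#...#
iteration 3: ...##.#########...#.#
iteration 4: .#.##.#.......#.#...#
position 10 holds .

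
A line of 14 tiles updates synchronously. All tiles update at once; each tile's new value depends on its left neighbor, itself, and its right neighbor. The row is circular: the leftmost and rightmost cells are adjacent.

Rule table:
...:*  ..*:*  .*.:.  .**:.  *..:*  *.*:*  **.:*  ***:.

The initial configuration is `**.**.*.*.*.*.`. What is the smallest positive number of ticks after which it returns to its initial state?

14

.**.**.*.*.*.*
*.**.**.*.*.*.
.*.**.**.*.*.*
*.*.**.**.*.*.
.*.*.**.**.*.*
*.*.*.**.**.*.
.*.*.*.**.**.*
*.*.*.*.**.**.
.*.*.*.*.**.**
*.*.*.*.*.**.*
**.*.*.*.*.**.
.**.*.*.*.*.**
*.**.*.*.*.*.*
**.**.*.*.*.*.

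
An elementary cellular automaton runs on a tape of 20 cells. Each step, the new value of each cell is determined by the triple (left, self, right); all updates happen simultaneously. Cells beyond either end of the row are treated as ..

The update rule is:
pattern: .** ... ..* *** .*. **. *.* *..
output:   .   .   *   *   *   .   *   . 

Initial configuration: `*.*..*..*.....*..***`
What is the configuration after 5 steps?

*..**....**.*.*.....

***.**.**....**.*.*.
.*.*..*.....*..****.
****.**....**.*.**..
.**.*.....*..***....
*..**....**.*.*.....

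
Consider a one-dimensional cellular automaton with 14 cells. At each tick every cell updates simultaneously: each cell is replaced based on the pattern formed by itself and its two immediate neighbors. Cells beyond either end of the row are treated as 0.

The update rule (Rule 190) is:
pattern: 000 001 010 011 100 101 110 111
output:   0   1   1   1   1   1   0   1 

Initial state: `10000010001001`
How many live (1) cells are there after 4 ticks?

11000111011111
10101110111110
11111101111101
11111011111011
count of 1: 12

12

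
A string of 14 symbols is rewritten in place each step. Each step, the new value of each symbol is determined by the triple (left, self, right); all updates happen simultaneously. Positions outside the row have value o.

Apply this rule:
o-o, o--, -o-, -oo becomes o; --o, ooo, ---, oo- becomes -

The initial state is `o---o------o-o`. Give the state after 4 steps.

step 1: -o--oo-----ooo
step 2: ooo-o-o----o--
step 3: ---ooooo---oo-
step 4: o--o----o--o-o

o--o----o--o-o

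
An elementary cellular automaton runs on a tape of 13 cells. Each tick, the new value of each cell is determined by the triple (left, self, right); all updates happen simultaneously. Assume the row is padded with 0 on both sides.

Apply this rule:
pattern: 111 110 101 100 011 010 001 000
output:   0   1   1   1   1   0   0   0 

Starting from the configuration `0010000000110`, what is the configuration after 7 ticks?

0001000000111
0000100000101
0000010000010
0000001000001
0000000100000
0000000010000
0000000001000

0000000001000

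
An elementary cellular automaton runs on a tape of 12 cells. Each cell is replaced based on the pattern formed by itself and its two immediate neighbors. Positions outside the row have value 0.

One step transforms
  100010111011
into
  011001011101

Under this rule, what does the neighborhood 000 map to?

At position 2 the neighborhood is 000; the next row has 1 there.

1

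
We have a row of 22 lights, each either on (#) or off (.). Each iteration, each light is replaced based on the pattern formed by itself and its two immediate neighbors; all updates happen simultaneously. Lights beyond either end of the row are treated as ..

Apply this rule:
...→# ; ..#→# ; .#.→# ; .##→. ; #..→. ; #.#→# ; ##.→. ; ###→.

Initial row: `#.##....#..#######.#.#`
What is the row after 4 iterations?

....##....##.######...

##...####.#.......####
...##....##.######....
###...###..#.......###
....##....##.######...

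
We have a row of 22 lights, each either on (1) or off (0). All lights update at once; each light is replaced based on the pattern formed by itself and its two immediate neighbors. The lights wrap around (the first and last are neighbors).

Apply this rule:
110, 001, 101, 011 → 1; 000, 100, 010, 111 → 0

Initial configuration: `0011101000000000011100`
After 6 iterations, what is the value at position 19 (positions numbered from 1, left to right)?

1

0110110000000000110100
1111110000000001111000
1000010000000011001001
1000100000000111010011
1001000000001101100110
0010000000011111101111
position 19 holds 1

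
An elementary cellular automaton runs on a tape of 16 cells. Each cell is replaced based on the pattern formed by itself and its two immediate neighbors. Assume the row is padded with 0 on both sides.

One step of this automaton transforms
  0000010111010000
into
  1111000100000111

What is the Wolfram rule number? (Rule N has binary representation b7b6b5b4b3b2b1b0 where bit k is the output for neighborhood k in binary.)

position 8: 111 → 0  (bit 7 = 0)
position 9: 110 → 0  (bit 6 = 0)
position 6: 101 → 0  (bit 5 = 0)
position 12: 100 → 0  (bit 4 = 0)
position 7: 011 → 1  (bit 3 = 1)
position 5: 010 → 0  (bit 2 = 0)
position 4: 001 → 0  (bit 1 = 0)
position 0: 000 → 1  (bit 0 = 1)
bits b7..b0 = 00001001 = 9

9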